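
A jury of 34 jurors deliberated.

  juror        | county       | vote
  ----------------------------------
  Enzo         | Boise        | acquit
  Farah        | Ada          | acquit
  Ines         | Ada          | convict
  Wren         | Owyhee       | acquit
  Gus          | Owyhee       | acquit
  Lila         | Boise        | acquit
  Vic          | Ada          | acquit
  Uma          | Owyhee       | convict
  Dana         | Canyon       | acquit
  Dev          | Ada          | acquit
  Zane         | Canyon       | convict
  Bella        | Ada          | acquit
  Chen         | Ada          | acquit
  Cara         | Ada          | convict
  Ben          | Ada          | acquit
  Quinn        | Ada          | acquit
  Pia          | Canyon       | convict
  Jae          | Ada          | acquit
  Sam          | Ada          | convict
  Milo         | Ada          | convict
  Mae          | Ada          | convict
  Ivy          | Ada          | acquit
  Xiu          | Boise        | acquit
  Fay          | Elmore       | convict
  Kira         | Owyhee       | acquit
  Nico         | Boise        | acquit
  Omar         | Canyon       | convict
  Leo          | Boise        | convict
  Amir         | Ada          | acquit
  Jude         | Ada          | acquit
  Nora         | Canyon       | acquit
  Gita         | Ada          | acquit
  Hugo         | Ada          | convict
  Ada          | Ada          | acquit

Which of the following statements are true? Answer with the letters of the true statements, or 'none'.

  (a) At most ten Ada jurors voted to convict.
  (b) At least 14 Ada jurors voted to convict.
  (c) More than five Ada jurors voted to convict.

(a), (c)

|A| = 19, |A ∩ B| = 6, |A ∖ B| = 13.
(a) |A ∩ B| ≤ 10: holds.
(b) |A ∩ B| ≥ 14: fails.
(c) |A ∩ B| > 5: holds.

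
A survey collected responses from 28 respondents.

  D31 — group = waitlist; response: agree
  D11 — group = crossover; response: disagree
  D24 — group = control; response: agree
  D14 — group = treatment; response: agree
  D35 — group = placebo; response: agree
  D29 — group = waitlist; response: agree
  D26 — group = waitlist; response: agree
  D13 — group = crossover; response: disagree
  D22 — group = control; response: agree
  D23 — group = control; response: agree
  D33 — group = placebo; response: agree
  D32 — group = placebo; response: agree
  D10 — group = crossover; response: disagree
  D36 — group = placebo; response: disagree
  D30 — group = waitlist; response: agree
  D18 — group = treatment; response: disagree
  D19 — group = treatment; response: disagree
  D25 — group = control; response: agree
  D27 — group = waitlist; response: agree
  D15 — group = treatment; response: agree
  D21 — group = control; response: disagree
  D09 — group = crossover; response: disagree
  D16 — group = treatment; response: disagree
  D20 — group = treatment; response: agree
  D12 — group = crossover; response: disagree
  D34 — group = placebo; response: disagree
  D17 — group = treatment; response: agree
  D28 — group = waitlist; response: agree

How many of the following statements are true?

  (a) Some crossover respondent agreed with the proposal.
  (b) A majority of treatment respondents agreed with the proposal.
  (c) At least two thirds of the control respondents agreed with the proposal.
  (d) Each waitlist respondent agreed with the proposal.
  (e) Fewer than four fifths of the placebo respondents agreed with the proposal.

4

(a) crossover: |A| = 5, |A ∩ B| = 0; needs A ∩ B ≠ ∅ (|A ∩ B| ≥ 1) — false.
(b) treatment: |A| = 7, |A ∩ B| = 4; needs |A ∩ B| > |A ∖ B| — true.
(c) control: |A| = 5, |A ∩ B| = 4; needs |A ∩ B| / |A| ≥ 2/3 — true.
(d) waitlist: |A| = 6, |A ∩ B| = 6; needs A ⊆ B, i.e. every element of A is in B (|A ∖ B| = 0) — true.
(e) placebo: |A| = 5, |A ∩ B| = 3; needs |A ∩ B| / |A| < 4/5 — true.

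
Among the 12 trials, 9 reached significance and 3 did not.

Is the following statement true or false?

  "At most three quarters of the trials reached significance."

True

'At most three quarters of the trials reached significance' holds iff |A ∩ B| / |A| ≤ 3/4.
|A| = 12, |A ∩ B| = 9, |A ∖ B| = 3.
|A ∩ B|/|A| = 9/12, so the statement is true.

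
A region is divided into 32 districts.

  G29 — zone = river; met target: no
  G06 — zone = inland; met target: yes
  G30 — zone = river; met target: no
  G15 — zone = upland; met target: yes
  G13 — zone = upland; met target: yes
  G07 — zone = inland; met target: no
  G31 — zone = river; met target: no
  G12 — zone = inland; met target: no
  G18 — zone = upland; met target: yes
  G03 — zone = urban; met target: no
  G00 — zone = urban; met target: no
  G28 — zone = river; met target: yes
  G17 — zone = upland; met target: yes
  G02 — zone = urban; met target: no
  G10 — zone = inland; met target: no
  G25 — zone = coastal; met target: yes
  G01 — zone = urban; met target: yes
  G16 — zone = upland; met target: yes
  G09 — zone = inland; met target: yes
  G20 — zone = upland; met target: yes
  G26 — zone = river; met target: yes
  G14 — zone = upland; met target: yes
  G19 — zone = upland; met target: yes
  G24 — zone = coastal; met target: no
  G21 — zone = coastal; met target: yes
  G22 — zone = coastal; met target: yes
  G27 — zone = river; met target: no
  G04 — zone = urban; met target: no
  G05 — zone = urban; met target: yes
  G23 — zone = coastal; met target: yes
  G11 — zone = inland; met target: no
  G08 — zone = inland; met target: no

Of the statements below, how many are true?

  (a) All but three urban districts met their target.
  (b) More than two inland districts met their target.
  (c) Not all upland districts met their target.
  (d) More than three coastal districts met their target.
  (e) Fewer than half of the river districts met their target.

2

(a) urban: |A| = 6, |A ∩ B| = 2; needs |A ∖ B| = 3 — false.
(b) inland: |A| = 7, |A ∩ B| = 2; needs |A ∩ B| > 2 — false.
(c) upland: |A| = 8, |A ∩ B| = 8; needs A ⊄ B (|A ∖ B| ≥ 1) — false.
(d) coastal: |A| = 5, |A ∩ B| = 4; needs |A ∩ B| > 3 — true.
(e) river: |A| = 6, |A ∩ B| = 2; needs |A ∩ B| < |A ∖ B| — true.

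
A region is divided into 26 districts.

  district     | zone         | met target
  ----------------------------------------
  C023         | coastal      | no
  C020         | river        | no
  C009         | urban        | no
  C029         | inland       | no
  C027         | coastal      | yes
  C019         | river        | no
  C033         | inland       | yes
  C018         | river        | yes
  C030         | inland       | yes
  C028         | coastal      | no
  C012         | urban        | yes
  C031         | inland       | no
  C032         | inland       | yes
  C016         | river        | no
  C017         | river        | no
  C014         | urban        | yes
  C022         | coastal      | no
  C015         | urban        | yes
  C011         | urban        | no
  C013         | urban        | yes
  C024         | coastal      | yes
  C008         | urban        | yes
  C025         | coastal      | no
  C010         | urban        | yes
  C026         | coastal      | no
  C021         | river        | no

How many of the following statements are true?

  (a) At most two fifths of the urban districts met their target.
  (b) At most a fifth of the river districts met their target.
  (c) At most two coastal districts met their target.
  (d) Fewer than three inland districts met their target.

(a) urban: |A| = 8, |A ∩ B| = 6; needs |A ∩ B| / |A| ≤ 2/5 — false.
(b) river: |A| = 6, |A ∩ B| = 1; needs |A ∩ B| / |A| ≤ 1/5 — true.
(c) coastal: |A| = 7, |A ∩ B| = 2; needs |A ∩ B| ≤ 2 — true.
(d) inland: |A| = 5, |A ∩ B| = 3; needs |A ∩ B| < 3 — false.

2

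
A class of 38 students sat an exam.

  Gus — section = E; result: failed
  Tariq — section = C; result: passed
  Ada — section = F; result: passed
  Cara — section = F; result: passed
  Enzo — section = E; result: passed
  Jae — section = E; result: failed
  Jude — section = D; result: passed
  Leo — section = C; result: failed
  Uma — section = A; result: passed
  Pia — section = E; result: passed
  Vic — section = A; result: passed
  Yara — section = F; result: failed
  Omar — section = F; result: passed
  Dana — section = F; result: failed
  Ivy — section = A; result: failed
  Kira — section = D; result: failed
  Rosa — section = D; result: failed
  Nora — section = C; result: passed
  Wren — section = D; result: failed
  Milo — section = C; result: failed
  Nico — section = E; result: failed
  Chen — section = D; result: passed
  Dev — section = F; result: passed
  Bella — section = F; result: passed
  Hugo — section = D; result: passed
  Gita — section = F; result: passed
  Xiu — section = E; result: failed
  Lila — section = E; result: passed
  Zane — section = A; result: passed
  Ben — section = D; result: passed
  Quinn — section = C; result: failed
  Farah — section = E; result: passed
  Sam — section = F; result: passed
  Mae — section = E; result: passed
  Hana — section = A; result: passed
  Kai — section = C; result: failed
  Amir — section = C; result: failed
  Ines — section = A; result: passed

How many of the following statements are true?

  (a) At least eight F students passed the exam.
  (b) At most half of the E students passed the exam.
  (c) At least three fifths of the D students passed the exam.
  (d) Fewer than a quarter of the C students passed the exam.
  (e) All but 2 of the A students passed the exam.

0

(a) F: |A| = 9, |A ∩ B| = 7; needs |A ∩ B| ≥ 8 — false.
(b) E: |A| = 9, |A ∩ B| = 5; needs |A ∩ B| ≤ |A ∖ B| — false.
(c) D: |A| = 7, |A ∩ B| = 4; needs |A ∩ B| / |A| ≥ 3/5 — false.
(d) C: |A| = 7, |A ∩ B| = 2; needs |A ∩ B| / |A| < 1/4 — false.
(e) A: |A| = 6, |A ∩ B| = 5; needs |A ∖ B| = 2 — false.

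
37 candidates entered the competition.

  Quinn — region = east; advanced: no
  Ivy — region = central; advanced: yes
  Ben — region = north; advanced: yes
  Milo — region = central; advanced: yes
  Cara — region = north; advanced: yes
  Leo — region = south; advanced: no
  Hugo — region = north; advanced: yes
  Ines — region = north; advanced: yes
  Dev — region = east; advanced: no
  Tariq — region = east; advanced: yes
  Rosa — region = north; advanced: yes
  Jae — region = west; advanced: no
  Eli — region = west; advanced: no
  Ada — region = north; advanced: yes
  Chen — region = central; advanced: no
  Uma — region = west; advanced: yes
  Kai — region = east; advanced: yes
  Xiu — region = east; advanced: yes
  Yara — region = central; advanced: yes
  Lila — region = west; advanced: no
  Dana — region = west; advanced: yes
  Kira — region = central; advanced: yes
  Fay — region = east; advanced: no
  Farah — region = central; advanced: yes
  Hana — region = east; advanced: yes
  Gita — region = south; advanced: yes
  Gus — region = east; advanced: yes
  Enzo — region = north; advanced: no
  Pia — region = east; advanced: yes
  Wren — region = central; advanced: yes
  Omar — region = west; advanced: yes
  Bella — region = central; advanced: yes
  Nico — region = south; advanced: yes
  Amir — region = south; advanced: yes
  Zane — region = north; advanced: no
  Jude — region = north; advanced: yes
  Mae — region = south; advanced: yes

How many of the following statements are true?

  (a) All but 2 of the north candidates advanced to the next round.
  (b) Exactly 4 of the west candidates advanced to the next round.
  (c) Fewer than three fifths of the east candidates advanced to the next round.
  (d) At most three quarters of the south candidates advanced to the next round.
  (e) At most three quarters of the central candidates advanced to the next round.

(a) north: |A| = 9, |A ∩ B| = 7; needs |A ∖ B| = 2 — true.
(b) west: |A| = 6, |A ∩ B| = 3; needs |A ∩ B| = 4 — false.
(c) east: |A| = 9, |A ∩ B| = 6; needs |A ∩ B| / |A| < 3/5 — false.
(d) south: |A| = 5, |A ∩ B| = 4; needs |A ∩ B| / |A| ≤ 3/4 — false.
(e) central: |A| = 8, |A ∩ B| = 7; needs |A ∩ B| / |A| ≤ 3/4 — false.

1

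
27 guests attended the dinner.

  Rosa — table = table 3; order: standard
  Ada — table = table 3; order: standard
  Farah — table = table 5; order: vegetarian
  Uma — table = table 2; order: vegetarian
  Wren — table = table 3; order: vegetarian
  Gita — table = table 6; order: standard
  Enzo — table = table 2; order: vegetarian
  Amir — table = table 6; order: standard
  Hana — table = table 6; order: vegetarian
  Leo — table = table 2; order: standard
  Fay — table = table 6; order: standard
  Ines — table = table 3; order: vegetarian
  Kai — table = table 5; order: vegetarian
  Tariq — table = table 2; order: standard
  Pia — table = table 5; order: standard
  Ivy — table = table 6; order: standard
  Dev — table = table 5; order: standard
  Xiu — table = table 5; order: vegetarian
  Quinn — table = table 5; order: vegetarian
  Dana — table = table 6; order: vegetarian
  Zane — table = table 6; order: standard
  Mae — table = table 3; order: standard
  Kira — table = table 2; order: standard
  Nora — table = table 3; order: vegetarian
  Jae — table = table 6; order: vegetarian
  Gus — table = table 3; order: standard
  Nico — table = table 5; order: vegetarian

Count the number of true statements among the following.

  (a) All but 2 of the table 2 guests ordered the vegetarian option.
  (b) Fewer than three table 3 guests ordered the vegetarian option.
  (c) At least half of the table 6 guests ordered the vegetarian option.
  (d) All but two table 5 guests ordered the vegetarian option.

1

(a) table 2: |A| = 5, |A ∩ B| = 2; needs |A ∖ B| = 2 — false.
(b) table 3: |A| = 7, |A ∩ B| = 3; needs |A ∩ B| < 3 — false.
(c) table 6: |A| = 8, |A ∩ B| = 3; needs |A ∩ B| ≥ |A ∖ B| — false.
(d) table 5: |A| = 7, |A ∩ B| = 5; needs |A ∖ B| = 2 — true.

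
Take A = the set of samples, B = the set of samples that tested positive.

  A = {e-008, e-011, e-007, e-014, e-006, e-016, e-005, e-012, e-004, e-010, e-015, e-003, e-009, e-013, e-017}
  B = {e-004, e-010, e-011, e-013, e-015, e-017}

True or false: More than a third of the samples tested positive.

True

The determiner here denotes the relation: |A ∩ B| / |A| > 1/3.
|A| = 15, |A ∩ B| = 6, |A ∖ B| = 9.
|A ∩ B|/|A| = 6/15, so the statement is true.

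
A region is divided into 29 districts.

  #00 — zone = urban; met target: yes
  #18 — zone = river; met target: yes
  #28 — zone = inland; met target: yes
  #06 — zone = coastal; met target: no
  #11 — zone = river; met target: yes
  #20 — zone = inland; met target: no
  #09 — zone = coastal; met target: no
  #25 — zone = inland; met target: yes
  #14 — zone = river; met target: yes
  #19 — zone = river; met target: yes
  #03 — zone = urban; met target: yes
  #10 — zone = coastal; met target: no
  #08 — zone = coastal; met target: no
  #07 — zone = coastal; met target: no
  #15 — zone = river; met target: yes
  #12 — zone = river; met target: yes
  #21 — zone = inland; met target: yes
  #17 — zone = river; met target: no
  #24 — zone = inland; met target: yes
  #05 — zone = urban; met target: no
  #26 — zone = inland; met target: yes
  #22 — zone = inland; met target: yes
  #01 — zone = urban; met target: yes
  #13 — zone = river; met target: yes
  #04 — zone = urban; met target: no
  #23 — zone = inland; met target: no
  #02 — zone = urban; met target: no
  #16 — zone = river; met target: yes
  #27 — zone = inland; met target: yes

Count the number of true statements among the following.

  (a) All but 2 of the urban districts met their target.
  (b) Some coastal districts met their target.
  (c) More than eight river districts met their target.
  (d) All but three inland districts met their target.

0

(a) urban: |A| = 6, |A ∩ B| = 3; needs |A ∖ B| = 2 — false.
(b) coastal: |A| = 5, |A ∩ B| = 0; needs A ∩ B ≠ ∅ (|A ∩ B| ≥ 1) — false.
(c) river: |A| = 9, |A ∩ B| = 8; needs |A ∩ B| > 8 — false.
(d) inland: |A| = 9, |A ∩ B| = 7; needs |A ∖ B| = 3 — false.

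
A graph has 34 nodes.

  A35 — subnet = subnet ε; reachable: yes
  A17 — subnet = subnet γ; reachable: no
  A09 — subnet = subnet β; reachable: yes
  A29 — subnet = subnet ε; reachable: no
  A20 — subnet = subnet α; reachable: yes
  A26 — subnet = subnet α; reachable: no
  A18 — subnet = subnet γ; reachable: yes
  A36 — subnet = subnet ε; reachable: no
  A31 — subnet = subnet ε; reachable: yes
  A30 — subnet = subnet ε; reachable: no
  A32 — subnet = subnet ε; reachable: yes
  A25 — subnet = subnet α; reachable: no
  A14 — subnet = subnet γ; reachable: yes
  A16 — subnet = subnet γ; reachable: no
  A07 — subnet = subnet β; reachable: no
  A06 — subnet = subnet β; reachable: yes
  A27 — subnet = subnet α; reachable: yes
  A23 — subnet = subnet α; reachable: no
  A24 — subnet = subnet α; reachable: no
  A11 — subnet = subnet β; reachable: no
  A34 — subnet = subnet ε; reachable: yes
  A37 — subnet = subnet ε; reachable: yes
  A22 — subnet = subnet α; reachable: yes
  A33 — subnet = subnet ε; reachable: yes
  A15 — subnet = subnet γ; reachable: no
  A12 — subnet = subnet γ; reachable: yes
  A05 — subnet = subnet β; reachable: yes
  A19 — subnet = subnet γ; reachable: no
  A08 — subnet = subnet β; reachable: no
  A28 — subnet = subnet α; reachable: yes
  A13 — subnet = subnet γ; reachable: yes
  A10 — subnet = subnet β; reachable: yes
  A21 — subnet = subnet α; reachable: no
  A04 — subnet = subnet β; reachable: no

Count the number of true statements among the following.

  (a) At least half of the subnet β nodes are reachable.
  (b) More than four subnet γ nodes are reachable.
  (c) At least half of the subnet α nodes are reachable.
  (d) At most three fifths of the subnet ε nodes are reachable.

1

(a) subnet β: |A| = 8, |A ∩ B| = 4; needs |A ∩ B| ≥ |A ∖ B| — true.
(b) subnet γ: |A| = 8, |A ∩ B| = 4; needs |A ∩ B| > 4 — false.
(c) subnet α: |A| = 9, |A ∩ B| = 4; needs |A ∩ B| ≥ |A ∖ B| — false.
(d) subnet ε: |A| = 9, |A ∩ B| = 6; needs |A ∩ B| / |A| ≤ 3/5 — false.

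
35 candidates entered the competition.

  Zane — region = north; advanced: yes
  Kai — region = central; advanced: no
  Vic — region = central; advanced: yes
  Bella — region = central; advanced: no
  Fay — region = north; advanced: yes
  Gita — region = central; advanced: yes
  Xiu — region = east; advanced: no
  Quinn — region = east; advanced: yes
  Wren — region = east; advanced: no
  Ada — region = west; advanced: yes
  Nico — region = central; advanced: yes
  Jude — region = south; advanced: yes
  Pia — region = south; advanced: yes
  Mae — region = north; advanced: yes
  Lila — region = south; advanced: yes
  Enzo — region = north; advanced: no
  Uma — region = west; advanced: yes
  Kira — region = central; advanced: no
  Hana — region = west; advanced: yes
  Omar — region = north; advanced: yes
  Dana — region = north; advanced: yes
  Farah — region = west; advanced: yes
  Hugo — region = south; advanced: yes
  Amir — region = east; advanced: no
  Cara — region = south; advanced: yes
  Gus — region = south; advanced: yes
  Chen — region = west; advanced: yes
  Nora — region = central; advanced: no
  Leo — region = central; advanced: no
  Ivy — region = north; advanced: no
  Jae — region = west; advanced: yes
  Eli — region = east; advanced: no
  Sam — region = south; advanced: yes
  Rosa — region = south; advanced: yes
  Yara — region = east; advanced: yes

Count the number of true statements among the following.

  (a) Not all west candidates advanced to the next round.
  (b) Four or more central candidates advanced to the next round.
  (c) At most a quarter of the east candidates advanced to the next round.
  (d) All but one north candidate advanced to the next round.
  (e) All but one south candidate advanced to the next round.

0

(a) west: |A| = 6, |A ∩ B| = 6; needs A ⊄ B (|A ∖ B| ≥ 1) — false.
(b) central: |A| = 8, |A ∩ B| = 3; needs |A ∩ B| ≥ 4 — false.
(c) east: |A| = 6, |A ∩ B| = 2; needs |A ∩ B| / |A| ≤ 1/4 — false.
(d) north: |A| = 7, |A ∩ B| = 5; needs |A ∖ B| = 1 — false.
(e) south: |A| = 8, |A ∩ B| = 8; needs |A ∖ B| = 1 — false.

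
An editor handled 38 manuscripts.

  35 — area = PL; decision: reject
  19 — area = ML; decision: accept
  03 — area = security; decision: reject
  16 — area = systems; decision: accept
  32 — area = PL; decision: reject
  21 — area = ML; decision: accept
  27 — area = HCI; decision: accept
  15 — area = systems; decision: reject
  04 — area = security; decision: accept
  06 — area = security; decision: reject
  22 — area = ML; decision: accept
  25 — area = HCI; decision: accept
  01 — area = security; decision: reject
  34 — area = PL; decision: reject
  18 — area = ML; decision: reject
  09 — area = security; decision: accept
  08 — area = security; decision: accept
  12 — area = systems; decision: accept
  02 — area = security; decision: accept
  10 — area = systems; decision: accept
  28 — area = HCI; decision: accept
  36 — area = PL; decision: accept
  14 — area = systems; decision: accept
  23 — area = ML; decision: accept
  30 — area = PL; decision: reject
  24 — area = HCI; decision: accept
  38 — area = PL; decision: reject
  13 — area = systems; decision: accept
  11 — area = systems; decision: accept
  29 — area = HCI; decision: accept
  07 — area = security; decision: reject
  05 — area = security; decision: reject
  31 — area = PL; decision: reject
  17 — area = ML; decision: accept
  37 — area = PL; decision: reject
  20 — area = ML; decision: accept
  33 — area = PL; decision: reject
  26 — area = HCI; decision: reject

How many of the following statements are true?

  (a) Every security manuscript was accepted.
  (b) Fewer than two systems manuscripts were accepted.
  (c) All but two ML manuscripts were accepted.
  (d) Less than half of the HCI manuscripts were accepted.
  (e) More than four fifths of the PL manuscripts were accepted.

0

(a) security: |A| = 9, |A ∩ B| = 4; needs A ⊆ B, i.e. every element of A is in B (|A ∖ B| = 0) — false.
(b) systems: |A| = 7, |A ∩ B| = 6; needs |A ∩ B| < 2 — false.
(c) ML: |A| = 7, |A ∩ B| = 6; needs |A ∖ B| = 2 — false.
(d) HCI: |A| = 6, |A ∩ B| = 5; needs |A ∩ B| < |A ∖ B| — false.
(e) PL: |A| = 9, |A ∩ B| = 1; needs |A ∩ B| / |A| > 4/5 — false.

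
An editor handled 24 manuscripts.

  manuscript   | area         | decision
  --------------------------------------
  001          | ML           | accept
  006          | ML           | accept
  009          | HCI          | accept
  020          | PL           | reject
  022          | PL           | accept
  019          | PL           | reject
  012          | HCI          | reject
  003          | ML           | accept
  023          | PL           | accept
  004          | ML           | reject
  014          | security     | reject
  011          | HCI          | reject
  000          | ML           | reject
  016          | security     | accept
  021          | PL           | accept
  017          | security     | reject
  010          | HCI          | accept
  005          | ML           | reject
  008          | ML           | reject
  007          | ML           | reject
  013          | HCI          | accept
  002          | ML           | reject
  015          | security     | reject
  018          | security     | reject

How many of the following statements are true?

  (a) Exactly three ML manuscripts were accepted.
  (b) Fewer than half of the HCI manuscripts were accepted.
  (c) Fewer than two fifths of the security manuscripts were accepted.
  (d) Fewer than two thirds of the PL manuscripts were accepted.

3

(a) ML: |A| = 9, |A ∩ B| = 3; needs |A ∩ B| = 3 — true.
(b) HCI: |A| = 5, |A ∩ B| = 3; needs |A ∩ B| < |A ∖ B| — false.
(c) security: |A| = 5, |A ∩ B| = 1; needs |A ∩ B| / |A| < 2/5 — true.
(d) PL: |A| = 5, |A ∩ B| = 3; needs |A ∩ B| / |A| < 2/3 — true.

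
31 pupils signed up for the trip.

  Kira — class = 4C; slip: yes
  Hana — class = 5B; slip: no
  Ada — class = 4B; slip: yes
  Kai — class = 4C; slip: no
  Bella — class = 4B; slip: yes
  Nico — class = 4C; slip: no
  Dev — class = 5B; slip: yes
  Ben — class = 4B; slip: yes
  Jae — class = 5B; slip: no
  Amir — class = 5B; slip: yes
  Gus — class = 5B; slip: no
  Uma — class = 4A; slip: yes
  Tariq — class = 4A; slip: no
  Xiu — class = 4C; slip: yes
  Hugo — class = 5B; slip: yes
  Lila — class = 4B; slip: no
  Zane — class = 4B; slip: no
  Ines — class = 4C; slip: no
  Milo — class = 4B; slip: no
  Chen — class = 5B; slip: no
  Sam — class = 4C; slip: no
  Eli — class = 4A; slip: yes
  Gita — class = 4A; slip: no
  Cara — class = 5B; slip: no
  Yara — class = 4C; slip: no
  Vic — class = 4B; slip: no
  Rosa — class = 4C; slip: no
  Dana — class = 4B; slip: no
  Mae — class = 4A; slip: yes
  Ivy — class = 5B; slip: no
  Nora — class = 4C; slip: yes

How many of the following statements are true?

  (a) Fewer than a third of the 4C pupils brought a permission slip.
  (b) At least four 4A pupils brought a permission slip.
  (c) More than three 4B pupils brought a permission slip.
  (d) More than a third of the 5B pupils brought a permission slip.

0

(a) 4C: |A| = 9, |A ∩ B| = 3; needs |A ∩ B| / |A| < 1/3 — false.
(b) 4A: |A| = 5, |A ∩ B| = 3; needs |A ∩ B| ≥ 4 — false.
(c) 4B: |A| = 8, |A ∩ B| = 3; needs |A ∩ B| > 3 — false.
(d) 5B: |A| = 9, |A ∩ B| = 3; needs |A ∩ B| / |A| > 1/3 — false.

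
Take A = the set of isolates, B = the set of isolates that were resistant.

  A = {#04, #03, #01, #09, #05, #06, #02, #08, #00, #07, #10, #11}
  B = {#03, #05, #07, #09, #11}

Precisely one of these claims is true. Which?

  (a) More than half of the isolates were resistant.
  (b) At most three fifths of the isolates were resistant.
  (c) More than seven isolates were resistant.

(b)

|A| = 12, |A ∩ B| = 5, |A ∖ B| = 7.
(a) requires |A ∩ B| > |A ∖ B|: false.
(b) requires |A ∩ B| / |A| ≤ 3/5: true.
(c) requires |A ∩ B| > 7: false.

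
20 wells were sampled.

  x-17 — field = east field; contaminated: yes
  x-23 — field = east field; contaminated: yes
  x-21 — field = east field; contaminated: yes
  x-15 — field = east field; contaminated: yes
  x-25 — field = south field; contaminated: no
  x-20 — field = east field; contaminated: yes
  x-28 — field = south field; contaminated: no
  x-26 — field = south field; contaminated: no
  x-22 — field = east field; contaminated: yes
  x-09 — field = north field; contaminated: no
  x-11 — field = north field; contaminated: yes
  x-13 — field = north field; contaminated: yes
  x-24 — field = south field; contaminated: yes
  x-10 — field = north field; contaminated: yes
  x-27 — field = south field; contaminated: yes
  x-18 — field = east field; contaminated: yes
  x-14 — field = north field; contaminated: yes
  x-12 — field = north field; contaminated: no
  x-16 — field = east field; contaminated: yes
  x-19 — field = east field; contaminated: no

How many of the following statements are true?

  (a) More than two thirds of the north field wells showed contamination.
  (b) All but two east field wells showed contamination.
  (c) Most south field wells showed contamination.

(a) north field: |A| = 6, |A ∩ B| = 4; needs |A ∩ B| / |A| > 2/3 — false.
(b) east field: |A| = 9, |A ∩ B| = 8; needs |A ∖ B| = 2 — false.
(c) south field: |A| = 5, |A ∩ B| = 2; needs |A ∩ B| > |A ∖ B| — false.

0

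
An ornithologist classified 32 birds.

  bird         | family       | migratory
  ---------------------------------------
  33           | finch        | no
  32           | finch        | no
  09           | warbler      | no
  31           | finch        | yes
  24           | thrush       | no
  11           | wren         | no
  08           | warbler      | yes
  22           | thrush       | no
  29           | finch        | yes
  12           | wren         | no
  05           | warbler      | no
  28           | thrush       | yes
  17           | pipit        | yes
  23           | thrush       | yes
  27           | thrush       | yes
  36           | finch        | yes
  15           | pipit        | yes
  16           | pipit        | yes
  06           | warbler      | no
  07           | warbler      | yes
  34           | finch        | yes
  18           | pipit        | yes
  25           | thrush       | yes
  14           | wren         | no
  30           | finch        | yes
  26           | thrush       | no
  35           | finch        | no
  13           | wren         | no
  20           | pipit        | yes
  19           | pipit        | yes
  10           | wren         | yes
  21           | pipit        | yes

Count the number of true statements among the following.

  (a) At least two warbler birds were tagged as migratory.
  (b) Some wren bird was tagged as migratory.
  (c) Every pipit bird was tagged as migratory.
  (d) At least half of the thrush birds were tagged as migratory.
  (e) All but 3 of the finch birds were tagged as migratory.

(a) warbler: |A| = 5, |A ∩ B| = 2; needs |A ∩ B| ≥ 2 — true.
(b) wren: |A| = 5, |A ∩ B| = 1; needs A ∩ B ≠ ∅ (|A ∩ B| ≥ 1) — true.
(c) pipit: |A| = 7, |A ∩ B| = 7; needs A ⊆ B, i.e. every element of A is in B (|A ∖ B| = 0) — true.
(d) thrush: |A| = 7, |A ∩ B| = 4; needs |A ∩ B| ≥ |A ∖ B| — true.
(e) finch: |A| = 8, |A ∩ B| = 5; needs |A ∖ B| = 3 — true.

5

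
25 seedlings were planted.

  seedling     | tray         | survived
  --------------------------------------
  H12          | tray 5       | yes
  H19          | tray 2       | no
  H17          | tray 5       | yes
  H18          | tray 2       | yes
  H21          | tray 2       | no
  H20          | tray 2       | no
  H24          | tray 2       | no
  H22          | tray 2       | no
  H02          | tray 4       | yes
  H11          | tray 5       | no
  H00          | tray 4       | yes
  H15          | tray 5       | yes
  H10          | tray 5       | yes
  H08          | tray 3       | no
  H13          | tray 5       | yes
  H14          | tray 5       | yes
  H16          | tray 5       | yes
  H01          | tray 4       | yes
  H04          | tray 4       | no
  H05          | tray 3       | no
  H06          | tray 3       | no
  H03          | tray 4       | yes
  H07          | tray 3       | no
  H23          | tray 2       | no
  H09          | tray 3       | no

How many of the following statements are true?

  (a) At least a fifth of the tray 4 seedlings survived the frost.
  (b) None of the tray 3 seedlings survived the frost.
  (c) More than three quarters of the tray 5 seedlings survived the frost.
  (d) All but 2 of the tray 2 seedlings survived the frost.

(a) tray 4: |A| = 5, |A ∩ B| = 4; needs |A ∩ B| / |A| ≥ 1/5 — true.
(b) tray 3: |A| = 5, |A ∩ B| = 0; needs A ∩ B = ∅ (|A ∩ B| = 0) — true.
(c) tray 5: |A| = 8, |A ∩ B| = 7; needs |A ∩ B| / |A| > 3/4 — true.
(d) tray 2: |A| = 7, |A ∩ B| = 1; needs |A ∖ B| = 2 — false.

3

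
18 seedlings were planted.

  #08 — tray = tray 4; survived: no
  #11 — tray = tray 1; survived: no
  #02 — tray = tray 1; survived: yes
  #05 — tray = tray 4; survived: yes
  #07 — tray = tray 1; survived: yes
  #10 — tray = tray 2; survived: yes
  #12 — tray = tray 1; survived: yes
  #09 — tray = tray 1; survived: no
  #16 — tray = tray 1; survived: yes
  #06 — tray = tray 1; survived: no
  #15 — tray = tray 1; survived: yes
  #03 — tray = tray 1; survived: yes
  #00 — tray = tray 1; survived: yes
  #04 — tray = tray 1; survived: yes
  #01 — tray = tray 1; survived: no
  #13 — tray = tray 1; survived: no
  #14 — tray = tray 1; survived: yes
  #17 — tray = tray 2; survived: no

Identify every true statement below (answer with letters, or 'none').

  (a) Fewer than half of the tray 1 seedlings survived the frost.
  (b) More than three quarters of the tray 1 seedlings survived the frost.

|A| = 14, |A ∩ B| = 9, |A ∖ B| = 5.
(a) |A ∩ B| < |A ∖ B|: fails.
(b) |A ∩ B| / |A| > 3/4: fails.

none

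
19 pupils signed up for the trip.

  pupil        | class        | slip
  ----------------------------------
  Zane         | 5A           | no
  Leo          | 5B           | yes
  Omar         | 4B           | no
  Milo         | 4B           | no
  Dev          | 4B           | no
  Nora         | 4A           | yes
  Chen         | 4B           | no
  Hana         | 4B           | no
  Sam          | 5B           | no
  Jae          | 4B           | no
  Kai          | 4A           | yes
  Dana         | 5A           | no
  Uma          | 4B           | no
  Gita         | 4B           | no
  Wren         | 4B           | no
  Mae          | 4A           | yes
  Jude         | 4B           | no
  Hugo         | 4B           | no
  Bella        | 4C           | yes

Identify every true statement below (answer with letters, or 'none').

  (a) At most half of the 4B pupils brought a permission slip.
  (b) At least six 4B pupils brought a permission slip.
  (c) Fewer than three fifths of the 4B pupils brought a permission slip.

|A| = 11, |A ∩ B| = 0, |A ∖ B| = 11.
(a) |A ∩ B| ≤ |A ∖ B|: holds.
(b) |A ∩ B| ≥ 6: fails.
(c) |A ∩ B| / |A| < 3/5: holds.

(a), (c)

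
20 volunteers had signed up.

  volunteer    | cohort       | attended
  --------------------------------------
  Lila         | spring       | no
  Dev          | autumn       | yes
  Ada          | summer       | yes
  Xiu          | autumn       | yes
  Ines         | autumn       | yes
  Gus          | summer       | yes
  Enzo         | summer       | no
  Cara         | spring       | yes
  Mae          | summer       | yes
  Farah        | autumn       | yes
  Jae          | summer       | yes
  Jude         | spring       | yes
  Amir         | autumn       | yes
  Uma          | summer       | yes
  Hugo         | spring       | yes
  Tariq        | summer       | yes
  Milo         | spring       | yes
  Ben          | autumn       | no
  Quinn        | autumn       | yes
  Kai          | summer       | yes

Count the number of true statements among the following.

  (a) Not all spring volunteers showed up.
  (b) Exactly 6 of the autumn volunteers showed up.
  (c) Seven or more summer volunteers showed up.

3

(a) spring: |A| = 5, |A ∩ B| = 4; needs A ⊄ B (|A ∖ B| ≥ 1) — true.
(b) autumn: |A| = 7, |A ∩ B| = 6; needs |A ∩ B| = 6 — true.
(c) summer: |A| = 8, |A ∩ B| = 7; needs |A ∩ B| ≥ 7 — true.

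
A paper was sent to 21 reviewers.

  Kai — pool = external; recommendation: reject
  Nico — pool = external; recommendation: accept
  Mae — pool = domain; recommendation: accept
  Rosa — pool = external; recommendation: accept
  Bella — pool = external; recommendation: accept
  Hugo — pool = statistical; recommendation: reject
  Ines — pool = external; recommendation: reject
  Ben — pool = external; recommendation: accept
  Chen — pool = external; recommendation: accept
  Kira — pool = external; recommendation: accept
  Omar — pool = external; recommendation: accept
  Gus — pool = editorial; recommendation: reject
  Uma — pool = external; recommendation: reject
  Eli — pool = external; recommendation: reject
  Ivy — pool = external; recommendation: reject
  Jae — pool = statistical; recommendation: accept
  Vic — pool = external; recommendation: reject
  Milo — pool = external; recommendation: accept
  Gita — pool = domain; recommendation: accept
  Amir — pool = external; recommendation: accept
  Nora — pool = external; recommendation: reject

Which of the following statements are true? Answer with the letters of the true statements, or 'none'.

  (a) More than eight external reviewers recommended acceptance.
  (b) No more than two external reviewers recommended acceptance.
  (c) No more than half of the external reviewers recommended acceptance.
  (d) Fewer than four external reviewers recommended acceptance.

|A| = 16, |A ∩ B| = 9, |A ∖ B| = 7.
(a) |A ∩ B| > 8: holds.
(b) |A ∩ B| ≤ 2: fails.
(c) |A ∩ B| ≤ |A ∖ B|: fails.
(d) |A ∩ B| < 4: fails.

(a)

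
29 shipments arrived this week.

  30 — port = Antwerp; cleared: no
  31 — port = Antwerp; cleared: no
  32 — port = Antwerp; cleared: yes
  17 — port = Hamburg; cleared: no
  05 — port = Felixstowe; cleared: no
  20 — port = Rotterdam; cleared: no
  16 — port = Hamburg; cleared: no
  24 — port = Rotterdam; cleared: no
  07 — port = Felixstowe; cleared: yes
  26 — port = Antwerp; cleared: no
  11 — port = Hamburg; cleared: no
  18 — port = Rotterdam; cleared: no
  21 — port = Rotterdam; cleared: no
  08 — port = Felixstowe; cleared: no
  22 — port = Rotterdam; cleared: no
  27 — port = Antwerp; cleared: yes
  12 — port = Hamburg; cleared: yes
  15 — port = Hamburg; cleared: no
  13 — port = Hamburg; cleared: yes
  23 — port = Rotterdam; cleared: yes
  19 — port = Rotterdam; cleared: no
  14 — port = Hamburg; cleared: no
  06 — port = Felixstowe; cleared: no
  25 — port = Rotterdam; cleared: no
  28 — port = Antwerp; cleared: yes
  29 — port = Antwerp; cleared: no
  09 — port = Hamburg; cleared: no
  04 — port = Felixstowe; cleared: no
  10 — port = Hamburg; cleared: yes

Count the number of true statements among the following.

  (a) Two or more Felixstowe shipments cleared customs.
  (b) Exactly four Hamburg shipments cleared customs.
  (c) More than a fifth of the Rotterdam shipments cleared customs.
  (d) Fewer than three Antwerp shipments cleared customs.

(a) Felixstowe: |A| = 5, |A ∩ B| = 1; needs |A ∩ B| ≥ 2 — false.
(b) Hamburg: |A| = 9, |A ∩ B| = 3; needs |A ∩ B| = 4 — false.
(c) Rotterdam: |A| = 8, |A ∩ B| = 1; needs |A ∩ B| / |A| > 1/5 — false.
(d) Antwerp: |A| = 7, |A ∩ B| = 3; needs |A ∩ B| < 3 — false.

0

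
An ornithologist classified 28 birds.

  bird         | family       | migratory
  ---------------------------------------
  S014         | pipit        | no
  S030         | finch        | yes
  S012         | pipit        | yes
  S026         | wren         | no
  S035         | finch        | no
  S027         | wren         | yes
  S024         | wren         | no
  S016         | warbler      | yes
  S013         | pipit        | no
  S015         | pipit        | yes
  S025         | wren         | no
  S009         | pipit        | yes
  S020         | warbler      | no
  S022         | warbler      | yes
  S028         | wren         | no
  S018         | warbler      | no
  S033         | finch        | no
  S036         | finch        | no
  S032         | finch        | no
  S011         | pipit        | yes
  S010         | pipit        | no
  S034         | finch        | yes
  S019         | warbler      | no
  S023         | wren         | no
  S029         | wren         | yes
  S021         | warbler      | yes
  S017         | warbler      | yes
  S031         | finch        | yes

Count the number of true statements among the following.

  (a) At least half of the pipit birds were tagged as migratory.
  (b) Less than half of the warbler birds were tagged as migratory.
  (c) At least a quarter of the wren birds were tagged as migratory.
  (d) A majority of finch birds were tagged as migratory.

(a) pipit: |A| = 7, |A ∩ B| = 4; needs |A ∩ B| ≥ |A ∖ B| — true.
(b) warbler: |A| = 7, |A ∩ B| = 4; needs |A ∩ B| < |A ∖ B| — false.
(c) wren: |A| = 7, |A ∩ B| = 2; needs |A ∩ B| / |A| ≥ 1/4 — true.
(d) finch: |A| = 7, |A ∩ B| = 3; needs |A ∩ B| > |A ∖ B| — false.

2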